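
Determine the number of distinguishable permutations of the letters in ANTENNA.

Letter multiplicities in ANTENNA: A×2, E×1, N×3, T×1.
Dividing 7! = 5040 by 3!·2! = 12 for the repeated letters gives 420.

420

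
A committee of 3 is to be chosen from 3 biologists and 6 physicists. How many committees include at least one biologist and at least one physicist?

63

With no constraint there are C(9,3) = 84 possible selections.
Selections missing a whole group: no biologists → C(6,3) = 20; no physicists → C(3,3) = 1.
Both groups omitted at once is impossible, so 84 − 21 = 63.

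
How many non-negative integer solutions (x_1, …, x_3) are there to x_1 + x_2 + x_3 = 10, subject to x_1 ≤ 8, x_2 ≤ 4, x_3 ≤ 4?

22

By stars and bars, unrestricted non-negative solutions to x_1+…+x_3 = 10 number C(10+2,2) = 66.
Subtract solutions that violate a single cap (substitute x_i' = x_i − (cap_i+1)): x_1 ≥ 9 gives C(3,2) = 3; x_2 ≥ 5 gives C(7,2) = 21; x_3 ≥ 5 gives C(7,2) = 21. Together 45.
Add back pairs where two caps are both exceeded: 0 + 0 + 1 = 1.
By inclusion–exclusion the count is 66 − 45 + 1 = 22.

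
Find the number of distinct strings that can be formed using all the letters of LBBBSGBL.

840

The 8 letters of LBBBSGBL have repeats: B appearing 4 times and L appearing twice.
The number of distinct arrangements is 8!/(4!·2!) = 40320/48 = 840.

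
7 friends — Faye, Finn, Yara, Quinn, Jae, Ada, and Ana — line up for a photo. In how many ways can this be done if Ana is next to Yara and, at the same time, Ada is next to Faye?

480

Treat {Ana,Yara} as one block (2 orders) and {Ada,Faye} as another (2 orders).
That leaves 5 units to arrange: 2 × 2 × 5! = 4 × 120 = 480.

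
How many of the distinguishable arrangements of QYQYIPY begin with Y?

With the first slot taken by Y, it remains to arrange the other 6 letters (QQYIPY).
Those 6 letters have Q appearing twice and Y appearing twice, giving (6)!/(2!·2!) = 180.

180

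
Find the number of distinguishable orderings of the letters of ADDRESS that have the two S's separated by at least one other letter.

900

There are 7!/(2!·2!) = 1260 arrangements of ADDRESS in total.
Arrangements with the S's together: treat SS as one letter, giving (6)!/(2!) = 360.
Subtracting, 1260 − 360 = 900 arrangements keep the S's apart.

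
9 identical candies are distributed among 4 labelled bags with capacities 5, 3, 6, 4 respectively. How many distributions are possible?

100

Ignoring the caps, the number of non-negative solutions to x_1+…+x_4 = 9 is C(12,3) = 220.
Subtract solutions that violate a single cap (substitute x_i' = x_i − (cap_i+1)): x_1 ≥ 6 gives C(6,3) = 20; x_2 ≥ 4 gives C(8,3) = 56; x_3 ≥ 7 gives C(5,3) = 10; x_4 ≥ 5 gives C(7,3) = 35. Together 121.
Add back pairs where two caps are both exceeded: 0 + 0 + 0 + 0 + 1 + 0 = 1.
By inclusion–exclusion the count is 220 − 121 + 1 = 100.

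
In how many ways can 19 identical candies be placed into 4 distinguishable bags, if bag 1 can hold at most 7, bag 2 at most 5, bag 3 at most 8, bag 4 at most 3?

Ignoring the caps, the number of non-negative solutions to x_1+…+x_4 = 19 is C(22,3) = 1540.
Subtract solutions that violate a single cap (substitute x_i' = x_i − (cap_i+1)): x_1 ≥ 8 gives C(14,3) = 364; x_2 ≥ 6 gives C(16,3) = 560; x_3 ≥ 9 gives C(13,3) = 286; x_4 ≥ 4 gives C(18,3) = 816. Together 2026.
Add back pairs where two caps are both exceeded: 56 + 10 + 120 + 35 + 220 + 84 = 525.
Subtract triples: 0 + 4 + 0 + 1 = 5.
By inclusion–exclusion the count is 1540 − 2026 + 525 − 5 = 34.

34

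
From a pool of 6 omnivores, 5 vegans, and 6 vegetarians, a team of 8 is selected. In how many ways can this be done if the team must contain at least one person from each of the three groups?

With no constraint there are C(17,8) = 24310 possible selections.
Subtract selections that omit an entire group: no omnivores → C(11,8) = 165; no vegans → C(12,8) = 495; no vegetarians → C(11,8) = 165.
Add back selections omitting two groups (i.e. drawn from a single group): C(6,8) + C(5,8) + C(6,8) = 0.
By inclusion–exclusion: 24310 − 825 + 0 = 23485.

23485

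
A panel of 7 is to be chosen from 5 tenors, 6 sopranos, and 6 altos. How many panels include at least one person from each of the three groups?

Unrestricted: C(17,7) = 19448 ways to pick any 7 of the 17.
Subtract selections that omit an entire group: no tenors → C(12,7) = 792; no sopranos → C(11,7) = 330; no altos → C(11,7) = 330.
Add back selections omitting two groups (i.e. drawn from a single group): C(5,7) + C(6,7) + C(6,7) = 0.
By inclusion–exclusion: 19448 − 1452 + 0 = 17996.

17996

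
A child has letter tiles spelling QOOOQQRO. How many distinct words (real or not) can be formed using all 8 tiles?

280

The 8 letters of QOOOQQRO have repeats: O appearing 4 times and Q appearing 3 times.
Dividing 8! = 40320 by 4!·3! = 144 for the repeated letters gives 280.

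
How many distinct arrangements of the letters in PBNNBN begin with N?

30

Fix N in the first position and arrange the remaining 5 letters.
Those 5 letters have B appearing twice and N appearing twice, giving (5)!/(2!·2!) = 30.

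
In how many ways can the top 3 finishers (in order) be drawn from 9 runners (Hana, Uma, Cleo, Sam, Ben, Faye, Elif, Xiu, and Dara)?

This is an ordered selection of 3 from 9: P(9,3).
That gives 9 × 8 × 7 = 504.

504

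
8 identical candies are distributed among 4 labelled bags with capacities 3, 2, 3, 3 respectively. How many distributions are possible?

19

Ignoring the caps, the number of non-negative solutions to x_1+…+x_4 = 8 is C(11,3) = 165.
Subtract solutions that violate a single cap (substitute x_i' = x_i − (cap_i+1)): x_1 ≥ 4 gives C(7,3) = 35; x_2 ≥ 3 gives C(8,3) = 56; x_3 ≥ 4 gives C(7,3) = 35; x_4 ≥ 4 gives C(7,3) = 35. Together 161.
Add back pairs where two caps are both exceeded: 4 + 1 + 1 + 4 + 4 + 1 = 15.
By inclusion–exclusion the count is 165 − 161 + 15 = 19.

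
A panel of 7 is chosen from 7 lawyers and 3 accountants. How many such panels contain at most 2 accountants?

85

Split by how many accountants are chosen (0 through 2).
Sum: C(3,0)·C(7,7) + C(3,1)·C(7,6) + C(3,2)·C(7,5) = 1 + 21 + 63 = 85.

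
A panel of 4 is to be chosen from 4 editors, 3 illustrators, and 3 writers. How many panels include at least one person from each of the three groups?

With no constraint there are C(10,4) = 210 possible selections.
Subtract selections that omit an entire group: no editors → C(6,4) = 15; no illustrators → C(7,4) = 35; no writers → C(7,4) = 35.
Add back selections omitting two groups (i.e. drawn from a single group): C(4,4) + C(3,4) + C(3,4) = 1.
By inclusion–exclusion: 210 − 85 + 1 = 126.

126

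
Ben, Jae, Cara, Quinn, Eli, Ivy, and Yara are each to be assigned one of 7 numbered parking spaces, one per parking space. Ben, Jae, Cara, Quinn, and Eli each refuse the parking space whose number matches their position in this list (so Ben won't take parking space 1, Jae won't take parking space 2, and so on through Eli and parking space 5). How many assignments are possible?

Let Aᵢ (for 1 ≤ i ≤ 5) be the placements that put person i in their forbidden parking space. Any j of these fix j positions, leaving (7−j)! ways to fill the rest, and there are C(5,j) ways to pick which j.
By inclusion–exclusion, the number of valid placements is Σ_{j=0}^{5} (−1)^j C(5,j)·(7−j)!.
Computing: 5040 − 3600 + 1200 − 240 + 30 − 2 = 2428.

2428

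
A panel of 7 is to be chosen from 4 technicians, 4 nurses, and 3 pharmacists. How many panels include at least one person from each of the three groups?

320

Unrestricted: C(11,7) = 330 ways to pick any 7 of the 11.
Subtract selections that omit an entire group: no technicians → C(7,7) = 1; no nurses → C(7,7) = 1; no pharmacists → C(8,7) = 8.
Add back selections omitting two groups (i.e. drawn from a single group): C(4,7) + C(4,7) + C(3,7) = 0.
By inclusion–exclusion: 330 − 10 + 0 = 320.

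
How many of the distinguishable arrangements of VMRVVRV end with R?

30

Fix R in the last position and arrange the remaining 6 letters.
Those 6 letters have V appearing 4 times, giving (6)!/(4!) = 30.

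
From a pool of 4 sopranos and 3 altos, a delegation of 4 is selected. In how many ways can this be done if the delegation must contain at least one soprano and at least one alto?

With no constraint there are C(7,4) = 35 possible selections.
Selections missing a whole group: no sopranos → C(3,4) = 0; no altos → C(4,4) = 1.
Both groups omitted at once is impossible, so 35 − 1 = 34.

34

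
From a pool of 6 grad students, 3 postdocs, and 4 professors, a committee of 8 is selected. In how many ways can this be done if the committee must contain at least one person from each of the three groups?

1233

Total 8-person selections from all 13: C(13,8) = 1287.
Subtract selections that omit an entire group: no grad students → C(7,8) = 0; no postdocs → C(10,8) = 45; no professors → C(9,8) = 9.
Add back selections omitting two groups (i.e. drawn from a single group): C(6,8) + C(3,8) + C(4,8) = 0.
By inclusion–exclusion: 1287 − 54 + 0 = 1233.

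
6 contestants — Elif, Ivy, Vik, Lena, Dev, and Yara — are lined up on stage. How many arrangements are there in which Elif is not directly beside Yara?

480

There are 6! = 720 arrangements in all. If Elif and Yara are adjacent, merging them into one block gives 2·(5)! = 240 arrangements.
Complementary counting: 720 − 240 = 480.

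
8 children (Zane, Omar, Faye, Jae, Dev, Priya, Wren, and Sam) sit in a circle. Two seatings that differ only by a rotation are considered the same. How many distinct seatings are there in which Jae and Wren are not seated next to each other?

Without the restriction there are (7)! = 5040 seatings.
Seatings with Jae beside Wren: treat them as a block with 2 internal orders, giving 2 × (6)! = 1440.
Subtracting, 5040 − 1440 = 3600.

3600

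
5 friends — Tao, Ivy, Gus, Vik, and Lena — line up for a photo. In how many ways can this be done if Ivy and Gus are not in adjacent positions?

72

There are 5! = 120 arrangements in all. If Ivy and Gus are adjacent, merging them into one block gives 2·(4)! = 48 arrangements.
So 120 − 48 = 72 arrangements keep them apart.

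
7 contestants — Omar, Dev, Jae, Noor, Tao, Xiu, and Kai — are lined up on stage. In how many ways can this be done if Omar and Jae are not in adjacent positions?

There are 7! = 5040 arrangements in all. If Omar and Jae are adjacent, merging them into one block gives 2·(6)! = 1440 arrangements.
Complementary counting: 5040 − 1440 = 3600.

3600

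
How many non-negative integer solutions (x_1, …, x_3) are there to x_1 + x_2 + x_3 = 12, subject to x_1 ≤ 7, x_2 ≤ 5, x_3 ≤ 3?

10

By stars and bars, unrestricted non-negative solutions to x_1+…+x_3 = 12 number C(12+2,2) = 91.
Subtract solutions that violate a single cap (substitute x_i' = x_i − (cap_i+1)): x_1 ≥ 8 gives C(6,2) = 15; x_2 ≥ 6 gives C(8,2) = 28; x_3 ≥ 4 gives C(10,2) = 45. Together 88.
Add back pairs where two caps are both exceeded: 0 + 1 + 6 = 7.
By inclusion–exclusion the count is 91 − 88 + 7 = 10.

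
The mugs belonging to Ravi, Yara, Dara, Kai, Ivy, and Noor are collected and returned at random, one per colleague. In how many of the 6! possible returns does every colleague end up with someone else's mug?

Count assignments avoiding every fixed point. For any j of the 6 colleagues fixed to their own mug, the other 6−j can be arranged in (6−j)! ways.
By inclusion–exclusion this is Σ_{j=0}^{6} (−1)^j C(6,j)·(6−j)!.
Computing: 720 − 720 + 360 − 120 + 30 − 6 + 1 = 265.

265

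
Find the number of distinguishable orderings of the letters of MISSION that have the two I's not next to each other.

Total arrangements of MISSION: 7!/(2!·2!) = 1260.
Arrangements with the I's together: treat II as one letter, giving (6)!/(2!) = 360.
Subtracting, 1260 − 360 = 900 arrangements keep the I's apart.

900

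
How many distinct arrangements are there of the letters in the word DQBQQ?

Letter multiplicities in DQBQQ: B×1, D×1, Q×3.
The number of distinct arrangements is 5!/(3!) = 120/6 = 20.

20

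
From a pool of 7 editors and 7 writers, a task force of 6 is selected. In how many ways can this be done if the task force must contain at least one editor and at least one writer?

Total 6-person selections from all 14: C(14,6) = 3003.
Selections missing a whole group: no editors → C(7,6) = 7; no writers → C(7,6) = 7.
Both groups omitted at once is impossible, so 3003 − 14 = 2989.

2989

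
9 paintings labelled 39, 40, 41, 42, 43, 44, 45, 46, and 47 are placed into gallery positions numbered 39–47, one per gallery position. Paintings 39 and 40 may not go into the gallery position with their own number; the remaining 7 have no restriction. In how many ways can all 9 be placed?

Let Aᵢ (for i ∈ {39, 40}) be the placements that put painting i in its forbidden gallery position. Any j of these fix j positions, leaving (9−j)! ways to fill the rest, and there are C(2,j) ways to pick which j.
By inclusion–exclusion, the number of valid placements is Σ_{j=0}^{2} (−1)^j C(2,j)·(9−j)!.
Computing: 362880 − 80640 + 5040 = 287280.

287280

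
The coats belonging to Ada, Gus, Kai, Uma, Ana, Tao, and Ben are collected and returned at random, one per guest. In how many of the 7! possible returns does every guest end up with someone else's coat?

This is the derangement count D_7: permutations of 7 items with no fixed point.
By inclusion–exclusion this is Σ_{j=0}^{7} (−1)^j C(7,j)·(7−j)!.
Computing: 5040 − 5040 + 2520 − 840 + 210 − 42 + 7 − 1 = 1854.

1854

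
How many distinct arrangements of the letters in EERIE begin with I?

Fix I in the first position and arrange the remaining 4 letters.
Those 4 letters have E appearing 3 times, giving (4)!/(3!) = 4.

4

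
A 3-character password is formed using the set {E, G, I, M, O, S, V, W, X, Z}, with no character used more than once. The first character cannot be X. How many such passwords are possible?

The first character has 10−1 = 9 choices (anything except X).
The remaining 2 characters are filled from the other 9 symbols without repetition: 9 × 8 = 72.
Total: 9 × 72 = 648.

648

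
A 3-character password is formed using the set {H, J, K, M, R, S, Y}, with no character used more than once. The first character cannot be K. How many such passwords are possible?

180

The first character has 7−1 = 6 choices (anything except K).
The remaining 2 characters are filled from the other 6 symbols without repetition: 6 × 5 = 30.
Total: 6 × 30 = 180.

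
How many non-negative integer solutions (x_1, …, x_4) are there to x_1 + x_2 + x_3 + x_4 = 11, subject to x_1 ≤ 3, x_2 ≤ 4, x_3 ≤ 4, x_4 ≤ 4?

34

Ignoring the caps, the number of non-negative solutions to x_1+…+x_4 = 11 is C(14,3) = 364.
Subtract solutions that violate a single cap (substitute x_i' = x_i − (cap_i+1)): x_1 ≥ 4 gives C(10,3) = 120; x_2 ≥ 5 gives C(9,3) = 84; x_3 ≥ 5 gives C(9,3) = 84; x_4 ≥ 5 gives C(9,3) = 84. Together 372.
Add back pairs where two caps are both exceeded: 10 + 10 + 10 + 4 + 4 + 4 = 42.
By inclusion–exclusion the count is 364 − 372 + 42 = 34.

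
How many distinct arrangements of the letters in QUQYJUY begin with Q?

With the first slot taken by Q, it remains to arrange the other 6 letters (UQYJUY).
Those 6 letters have U appearing twice and Y appearing twice, giving (6)!/(2!·2!) = 180.

180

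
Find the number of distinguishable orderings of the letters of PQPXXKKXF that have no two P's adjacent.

There are 9!/(3!·2!·2!) = 15120 arrangements of PQPXXKKXF in total.
If the two P's are adjacent, glue them into one block, leaving 8 items to arrange: (8)!/(3!·2!) = 3360 ways.
Hence 15120 − 3360 = 11760.

11760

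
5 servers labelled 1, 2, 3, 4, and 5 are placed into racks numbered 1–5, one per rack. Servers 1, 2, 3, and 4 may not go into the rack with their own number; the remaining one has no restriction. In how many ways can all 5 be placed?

Let Aᵢ (for 1 ≤ i ≤ 4) be the placements that put server i in its forbidden rack. Any j of these fix j positions, leaving (5−j)! ways to fill the rest, and there are C(4,j) ways to pick which j.
By inclusion–exclusion, the number of valid placements is Σ_{j=0}^{4} (−1)^j C(4,j)·(5−j)!.
Computing: 120 − 96 + 36 − 8 + 1 = 53.

53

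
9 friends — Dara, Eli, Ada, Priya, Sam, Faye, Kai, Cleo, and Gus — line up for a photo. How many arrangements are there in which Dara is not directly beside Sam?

282240

Of the 9! = 362880 arrangements, those with Dara and Sam adjacent number 2 × 8! = 80640 (treat the pair as a block with 2 internal orders).
Complementary counting: 362880 − 80640 = 282240.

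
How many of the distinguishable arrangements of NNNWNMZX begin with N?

840

With the first slot taken by N, it remains to arrange the other 7 letters (NNWNMZX).
Those 7 letters have N appearing 3 times, giving (7)!/(3!) = 840.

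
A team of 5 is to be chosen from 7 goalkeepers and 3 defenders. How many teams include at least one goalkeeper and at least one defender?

231

With no constraint there are C(10,5) = 252 possible selections.
Selections missing a whole group: no goalkeepers → C(3,5) = 0; no defenders → C(7,5) = 21.
Both groups omitted at once is impossible, so 252 − 21 = 231.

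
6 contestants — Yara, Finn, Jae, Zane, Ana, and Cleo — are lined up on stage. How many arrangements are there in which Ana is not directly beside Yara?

480

There are 6! = 720 arrangements in all. If Ana and Yara are adjacent, merging them into one block gives 2·(5)! = 240 arrangements.
Complementary counting: 720 − 240 = 480.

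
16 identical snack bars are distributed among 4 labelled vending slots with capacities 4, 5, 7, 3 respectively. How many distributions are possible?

20

Ignoring the caps, the number of non-negative solutions to x_1+…+x_4 = 16 is C(19,3) = 969.
Subtract solutions that violate a single cap (substitute x_i' = x_i − (cap_i+1)): x_1 ≥ 5 gives C(14,3) = 364; x_2 ≥ 6 gives C(13,3) = 286; x_3 ≥ 8 gives C(11,3) = 165; x_4 ≥ 4 gives C(15,3) = 455. Together 1270.
Add back pairs where two caps are both exceeded: 56 + 20 + 120 + 10 + 84 + 35 = 325.
Subtract triples: 0 + 4 + 0 + 0 = 4.
By inclusion–exclusion the count is 969 − 1270 + 325 − 4 = 20.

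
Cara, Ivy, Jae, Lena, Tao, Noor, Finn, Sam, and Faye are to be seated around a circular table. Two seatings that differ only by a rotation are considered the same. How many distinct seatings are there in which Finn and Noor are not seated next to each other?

30240

Without the restriction there are (8)! = 40320 seatings.
Those with Finn next to Noor: fuse the pair into one unit and seat 8 units around a circle — 2·(7)! = 10080.
Subtracting, 40320 − 10080 = 30240.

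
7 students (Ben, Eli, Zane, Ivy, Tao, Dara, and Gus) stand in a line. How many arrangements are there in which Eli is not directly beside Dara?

3600

Of the 7! = 5040 arrangements, those with Eli and Dara adjacent number 2 × 6! = 1440 (treat the pair as a block with 2 internal orders).
So 5040 − 1440 = 3600 arrangements keep them apart.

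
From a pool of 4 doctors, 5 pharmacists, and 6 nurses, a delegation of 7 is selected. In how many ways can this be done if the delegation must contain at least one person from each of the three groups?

Unrestricted: C(15,7) = 6435 ways to pick any 7 of the 15.
Selections missing a whole group: no doctors → C(11,7) = 330; no pharmacists → C(10,7) = 120; no nurses → C(9,7) = 36.
Add back selections omitting two groups (i.e. drawn from a single group): C(4,7) + C(5,7) + C(6,7) = 0.
By inclusion–exclusion: 6435 − 486 + 0 = 5949.

5949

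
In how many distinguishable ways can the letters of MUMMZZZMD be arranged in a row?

2520

MUMMZZZMD has 9 letters with M appearing 4 times and Z appearing 3 times.
So there are 9! / (4!·3!) = 2520 distinguishable arrangements.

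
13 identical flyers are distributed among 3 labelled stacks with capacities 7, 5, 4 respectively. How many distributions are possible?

By stars and bars, unrestricted non-negative solutions to x_1+…+x_3 = 13 number C(13+2,2) = 105.
Subtract solutions that violate a single cap (substitute x_i' = x_i − (cap_i+1)): x_1 ≥ 8 gives C(7,2) = 21; x_2 ≥ 6 gives C(9,2) = 36; x_3 ≥ 5 gives C(10,2) = 45. Together 102.
Add back pairs where two caps are both exceeded: 0 + 1 + 6 = 7.
By inclusion–exclusion the count is 105 − 102 + 7 = 10.

10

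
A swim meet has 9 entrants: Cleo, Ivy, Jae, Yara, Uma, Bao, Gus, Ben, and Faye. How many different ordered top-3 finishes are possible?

There are 9 choices for 1st place, 8 for 2nd, and 7 for 3rd.
That gives 9 × 8 × 7 = 504.

504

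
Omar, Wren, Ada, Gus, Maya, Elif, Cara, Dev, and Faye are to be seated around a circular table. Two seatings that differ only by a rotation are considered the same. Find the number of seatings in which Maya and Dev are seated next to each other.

10080

Treat {Maya, Dev} as one unit (2 internal orders) and seat the resulting 8 units around the table: (7)! circular arrangements.
So 2 × (7)! = 2 × 5040 = 10080.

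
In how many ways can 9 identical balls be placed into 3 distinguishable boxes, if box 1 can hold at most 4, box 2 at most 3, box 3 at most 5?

Without the upper bounds there are C(11,2) = 55 ways to split 9 among 3 boxes.
Subtract solutions that violate a single cap (substitute x_i' = x_i − (cap_i+1)): x_1 ≥ 5 gives C(6,2) = 15; x_2 ≥ 4 gives C(7,2) = 21; x_3 ≥ 6 gives C(5,2) = 10. Together 46.
Add back pairs where two caps are both exceeded: 1 + 0 + 0 = 1.
By inclusion–exclusion the count is 55 − 46 + 1 = 10.

10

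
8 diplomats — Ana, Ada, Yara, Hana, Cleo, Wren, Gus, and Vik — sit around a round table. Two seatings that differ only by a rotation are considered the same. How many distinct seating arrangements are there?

5040

Seat Ana anywhere (absorbing the rotational symmetry), then permute the other 7: (7)! = 5040.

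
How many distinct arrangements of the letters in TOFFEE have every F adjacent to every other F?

Treat the 2 copies of F as a single block. The multiset to arrange is then {FF, E, E, O, T}, 5 items in all.
That gives (5)!/(2!) = 60 arrangements.

60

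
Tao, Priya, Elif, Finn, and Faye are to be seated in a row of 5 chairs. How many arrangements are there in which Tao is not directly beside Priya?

72

There are 5! = 120 arrangements in all. If Tao and Priya are adjacent, merging them into one block gives 2·(4)! = 48 arrangements.
Complementary counting: 120 − 48 = 72.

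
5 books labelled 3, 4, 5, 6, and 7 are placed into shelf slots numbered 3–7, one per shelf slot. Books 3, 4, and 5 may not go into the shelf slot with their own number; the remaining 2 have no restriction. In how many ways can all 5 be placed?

Let Aᵢ (for i ∈ {3, 4, 5}) be the placements that put book i in its forbidden shelf slot. Any j of these fix j positions, leaving (5−j)! ways to fill the rest, and there are C(3,j) ways to pick which j.
By inclusion–exclusion, the number of valid placements is Σ_{j=0}^{3} (−1)^j C(3,j)·(5−j)!.
Computing: 120 − 72 + 18 − 2 = 64.

64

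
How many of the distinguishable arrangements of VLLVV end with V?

With the last slot taken by V, it remains to arrange the other 4 letters (LLVV).
Those 4 letters have L appearing twice and V appearing twice, giving (4)!/(2!·2!) = 6.

6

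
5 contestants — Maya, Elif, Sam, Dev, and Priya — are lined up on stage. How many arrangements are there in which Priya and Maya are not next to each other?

72

There are 5! = 120 arrangements in all. If Priya and Maya are adjacent, merging them into one block gives 2·(4)! = 48 arrangements.
So 120 − 48 = 72 arrangements keep them apart.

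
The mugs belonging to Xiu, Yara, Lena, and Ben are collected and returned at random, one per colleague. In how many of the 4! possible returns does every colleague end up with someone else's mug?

9

This is the derangement count D_4: permutations of 4 items with no fixed point.
By inclusion–exclusion this is Σ_{j=0}^{4} (−1)^j C(4,j)·(4−j)!.
Computing: 24 − 24 + 12 − 4 + 1 = 9.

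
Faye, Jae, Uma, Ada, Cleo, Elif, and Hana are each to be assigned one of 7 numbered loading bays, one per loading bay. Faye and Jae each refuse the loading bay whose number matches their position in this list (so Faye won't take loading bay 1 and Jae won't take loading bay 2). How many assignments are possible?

Let Aᵢ (for i ∈ {1, 2}) be the placements that put person i in their forbidden loading bay. Any j of these fix j positions, leaving (7−j)! ways to fill the rest, and there are C(2,j) ways to pick which j.
By inclusion–exclusion, the number of valid placements is Σ_{j=0}^{2} (−1)^j C(2,j)·(7−j)!.
Computing: 5040 − 1440 + 120 = 3720.

3720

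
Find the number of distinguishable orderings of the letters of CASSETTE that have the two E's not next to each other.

3780

There are 8!/(2!·2!·2!) = 5040 arrangements of CASSETTE in total.
Arrangements with the E's together: treat EE as one letter, giving (7)!/(2!·2!) = 1260.
Subtracting, 5040 − 1260 = 3780 arrangements keep the E's apart.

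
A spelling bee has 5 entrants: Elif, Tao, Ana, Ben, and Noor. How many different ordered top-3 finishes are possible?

This is an ordered selection of 3 from 5: P(5,3).
That gives 5 × 4 × 3 = 60.

60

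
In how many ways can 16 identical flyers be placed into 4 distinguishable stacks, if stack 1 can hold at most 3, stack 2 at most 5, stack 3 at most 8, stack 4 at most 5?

52

Without the upper bounds there are C(19,3) = 969 ways to split 16 among 4 stacks.
Subtract solutions that violate a single cap (substitute x_i' = x_i − (cap_i+1)): x_1 ≥ 4 gives C(15,3) = 455; x_2 ≥ 6 gives C(13,3) = 286; x_3 ≥ 9 gives C(10,3) = 120; x_4 ≥ 6 gives C(13,3) = 286. Together 1147.
Add back pairs where two caps are both exceeded: 84 + 20 + 84 + 4 + 35 + 4 = 231.
Subtract triples: 0 + 1 + 0 + 0 = 1.
By inclusion–exclusion the count is 969 − 1147 + 231 − 1 = 52.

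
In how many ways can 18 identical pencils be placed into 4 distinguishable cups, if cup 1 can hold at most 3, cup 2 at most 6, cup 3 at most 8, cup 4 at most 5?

Without the upper bounds there are C(21,3) = 1330 ways to split 18 among 4 cups.
Subtract solutions that violate a single cap (substitute x_i' = x_i − (cap_i+1)): x_1 ≥ 4 gives C(17,3) = 680; x_2 ≥ 7 gives C(14,3) = 364; x_3 ≥ 9 gives C(12,3) = 220; x_4 ≥ 6 gives C(15,3) = 455. Together 1719.
Add back pairs where two caps are both exceeded: 120 + 56 + 165 + 10 + 56 + 20 = 427.
Subtract triples: 0 + 4 + 0 + 0 = 4.
By inclusion–exclusion the count is 1330 − 1719 + 427 − 4 = 34.

34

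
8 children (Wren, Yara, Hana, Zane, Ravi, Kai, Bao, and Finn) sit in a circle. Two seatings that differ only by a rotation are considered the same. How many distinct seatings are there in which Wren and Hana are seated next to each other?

1440

Treat {Wren, Hana} as one unit (2 internal orders) and seat the resulting 7 units around the table: (6)! circular arrangements.
So 2 × (6)! = 2 × 720 = 1440.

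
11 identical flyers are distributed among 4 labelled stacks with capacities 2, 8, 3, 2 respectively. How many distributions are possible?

By stars and bars, unrestricted non-negative solutions to x_1+…+x_4 = 11 number C(11+3,3) = 364.
Subtract solutions that violate a single cap (substitute x_i' = x_i − (cap_i+1)): x_1 ≥ 3 gives C(11,3) = 165; x_2 ≥ 9 gives C(5,3) = 10; x_3 ≥ 4 gives C(10,3) = 120; x_4 ≥ 3 gives C(11,3) = 165. Together 460.
Add back pairs where two caps are both exceeded: 0 + 35 + 56 + 0 + 0 + 35 = 126.
Subtract triples: 0 + 0 + 4 + 0 = 4.
By inclusion–exclusion the count is 364 − 460 + 126 − 4 = 26.

26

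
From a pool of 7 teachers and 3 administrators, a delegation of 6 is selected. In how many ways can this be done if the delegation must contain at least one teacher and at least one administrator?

With no constraint there are C(10,6) = 210 possible selections.
Subtract selections that omit an entire group: no teachers → C(3,6) = 0; no administrators → C(7,6) = 7.
Both groups omitted at once is impossible, so 210 − 7 = 203.

203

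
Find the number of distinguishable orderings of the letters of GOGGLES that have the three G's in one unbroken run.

Treat the 3 copies of G as a single block. The multiset to arrange is then {GGG, E, L, O, S}, 5 items in all.
All 5 items are distinct, so there are (5)! = 120 arrangements.

120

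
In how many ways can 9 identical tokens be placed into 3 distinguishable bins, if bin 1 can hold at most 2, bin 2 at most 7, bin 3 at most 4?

12

By stars and bars, unrestricted non-negative solutions to x_1+…+x_3 = 9 number C(9+2,2) = 55.
Subtract solutions that violate a single cap (substitute x_i' = x_i − (cap_i+1)): x_1 ≥ 3 gives C(8,2) = 28; x_2 ≥ 8 gives C(3,2) = 3; x_3 ≥ 5 gives C(6,2) = 15. Together 46.
Add back pairs where two caps are both exceeded: 0 + 3 + 0 = 3.
By inclusion–exclusion the count is 55 − 46 + 3 = 12.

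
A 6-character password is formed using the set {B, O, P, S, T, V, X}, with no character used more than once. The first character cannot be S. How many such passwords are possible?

The first character has 7−1 = 6 choices (anything except S).
The remaining 5 characters are filled from the other 6 symbols without repetition: 6 × 5 × 4 × 3 × 2 = 720.
Total: 6 × 720 = 4320.

4320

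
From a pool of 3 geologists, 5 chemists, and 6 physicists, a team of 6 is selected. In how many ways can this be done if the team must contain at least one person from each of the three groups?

With no constraint there are C(14,6) = 3003 possible selections.
Selections missing a whole group: no geologists → C(11,6) = 462; no chemists → C(9,6) = 84; no physicists → C(8,6) = 28.
Add back selections omitting two groups (i.e. drawn from a single group): C(3,6) + C(5,6) + C(6,6) = 1.
By inclusion–exclusion: 3003 − 574 + 1 = 2430.

2430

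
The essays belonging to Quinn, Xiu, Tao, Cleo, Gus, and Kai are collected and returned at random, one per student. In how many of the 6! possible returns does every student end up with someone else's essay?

265

Count assignments avoiding every fixed point. For any j of the 6 students fixed to their own essay, the other 6−j can be arranged in (6−j)! ways.
By inclusion–exclusion this is Σ_{j=0}^{6} (−1)^j C(6,j)·(6−j)!.
Computing: 720 − 720 + 360 − 120 + 30 − 6 + 1 = 265.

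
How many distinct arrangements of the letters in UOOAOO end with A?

5

With the last slot taken by A, it remains to arrange the other 5 letters (UOOOO).
Those 5 letters have O appearing 4 times, giving (5)!/(4!) = 5.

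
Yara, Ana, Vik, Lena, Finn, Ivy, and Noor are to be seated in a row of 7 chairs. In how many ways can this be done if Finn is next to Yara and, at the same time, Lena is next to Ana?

480

Treat {Finn,Yara} as one block (2 orders) and {Lena,Ana} as another (2 orders).
That leaves 5 units to arrange: 2 × 2 × 5! = 4 × 120 = 480.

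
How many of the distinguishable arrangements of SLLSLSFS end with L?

With the last slot taken by L, it remains to arrange the other 7 letters (SLSLSFS).
Those 7 letters have L appearing twice and S appearing 4 times, giving (7)!/(4!·2!) = 105.

105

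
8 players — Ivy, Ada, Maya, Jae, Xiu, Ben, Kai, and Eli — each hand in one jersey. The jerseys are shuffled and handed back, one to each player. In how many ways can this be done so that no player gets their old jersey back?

14833

This is the derangement count D_8: permutations of 8 items with no fixed point.
By inclusion–exclusion this is Σ_{j=0}^{8} (−1)^j C(8,j)·(8−j)!.
Computing: 40320 − 40320 + 20160 − 6720 + 1680 − 336 + 56 − 8 + 1 = 14833.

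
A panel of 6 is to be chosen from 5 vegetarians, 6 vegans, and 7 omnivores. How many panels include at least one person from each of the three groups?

Unrestricted: C(18,6) = 18564 ways to pick any 6 of the 18.
Selections missing a whole group: no vegetarians → C(13,6) = 1716; no vegans → C(12,6) = 924; no omnivores → C(11,6) = 462.
Add back selections omitting two groups (i.e. drawn from a single group): C(5,6) + C(6,6) + C(7,6) = 8.
By inclusion–exclusion: 18564 − 3102 + 8 = 15470.

15470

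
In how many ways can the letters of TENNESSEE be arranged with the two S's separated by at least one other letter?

Total arrangements of TENNESSEE: 9!/(4!·2!·2!) = 3780.
If the two S's are adjacent, glue them into one block, leaving 8 items to arrange: (8)!/(4!·2!) = 840 ways.
Hence 3780 − 840 = 2940.

2940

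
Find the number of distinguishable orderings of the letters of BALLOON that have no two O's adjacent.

900

Total arrangements of BALLOON: 7!/(2!·2!) = 1260.
If the two O's are adjacent, glue them into one block, leaving 6 items to arrange: (6)!/(2!) = 360 ways.
Subtracting, 1260 − 360 = 900 arrangements keep the O's apart.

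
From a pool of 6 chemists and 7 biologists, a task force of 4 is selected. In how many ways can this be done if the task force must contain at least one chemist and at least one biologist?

Total 4-person selections from all 13: C(13,4) = 715.
Selections missing a whole group: no chemists → C(7,4) = 35; no biologists → C(6,4) = 15.
Both groups omitted at once is impossible, so 715 − 50 = 665.

665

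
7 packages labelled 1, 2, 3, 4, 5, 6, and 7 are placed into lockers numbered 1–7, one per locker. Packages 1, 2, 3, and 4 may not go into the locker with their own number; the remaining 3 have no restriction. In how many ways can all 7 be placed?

Let Aᵢ (for 1 ≤ i ≤ 4) be the placements that put package i in its forbidden locker. Any j of these fix j positions, leaving (7−j)! ways to fill the rest, and there are C(4,j) ways to pick which j.
By inclusion–exclusion, the number of valid placements is Σ_{j=0}^{4} (−1)^j C(4,j)·(7−j)!.
Computing: 5040 − 2880 + 720 − 96 + 6 = 2790.

2790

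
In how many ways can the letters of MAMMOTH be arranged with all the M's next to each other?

Treat the 3 copies of M as a single block. The multiset to arrange is then {MMM, A, H, O, T}, 5 items in all.
All 5 items are distinct, so there are (5)! = 120 arrangements.

120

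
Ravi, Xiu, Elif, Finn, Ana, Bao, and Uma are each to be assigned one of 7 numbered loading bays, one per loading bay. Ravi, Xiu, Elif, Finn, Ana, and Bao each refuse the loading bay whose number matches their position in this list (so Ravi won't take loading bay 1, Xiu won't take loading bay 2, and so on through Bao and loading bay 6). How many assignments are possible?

Let Aᵢ (for 1 ≤ i ≤ 6) be the placements that put person i in their forbidden loading bay. Any j of these fix j positions, leaving (7−j)! ways to fill the rest, and there are C(6,j) ways to pick which j.
By inclusion–exclusion, the number of valid placements is Σ_{j=0}^{6} (−1)^j C(6,j)·(7−j)!.
Computing: 5040 − 4320 + 1800 − 480 + 90 − 12 + 1 = 2119.

2119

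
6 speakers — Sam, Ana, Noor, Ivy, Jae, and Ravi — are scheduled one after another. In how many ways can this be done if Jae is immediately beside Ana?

240

Glue Jae and Ana into one block (2 internal orders), leaving 5 units to arrange in a row.
So the count is 2·(5)! = 240.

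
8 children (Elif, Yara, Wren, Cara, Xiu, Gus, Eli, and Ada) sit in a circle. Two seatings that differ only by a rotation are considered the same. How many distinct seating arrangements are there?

5040

Around a circle, 8 distinct people have 8!/8 = (7)! = 5040 rotationally distinct seatings.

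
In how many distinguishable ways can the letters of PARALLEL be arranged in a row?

3360

Letter multiplicities in PARALLEL: A×2, E×1, L×3, P×1, R×1.
Dividing 8! = 40320 by 3!·2! = 12 for the repeated letters gives 3360.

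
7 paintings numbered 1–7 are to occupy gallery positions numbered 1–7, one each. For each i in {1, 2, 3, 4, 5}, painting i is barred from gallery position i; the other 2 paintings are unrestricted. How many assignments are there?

Let Aᵢ (for 1 ≤ i ≤ 5) be the placements that put painting i in its forbidden gallery position. Any j of these fix j positions, leaving (7−j)! ways to fill the rest, and there are C(5,j) ways to pick which j.
By inclusion–exclusion, the number of valid placements is Σ_{j=0}^{5} (−1)^j C(5,j)·(7−j)!.
Computing: 5040 − 3600 + 1200 − 240 + 30 − 2 = 2428.

2428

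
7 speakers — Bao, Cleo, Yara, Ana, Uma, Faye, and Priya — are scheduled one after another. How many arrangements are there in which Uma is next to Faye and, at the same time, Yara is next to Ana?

480

Treat {Uma,Faye} as one block (2 orders) and {Yara,Ana} as another (2 orders).
That leaves 5 units to arrange: 2 × 2 × 5! = 4 × 120 = 480.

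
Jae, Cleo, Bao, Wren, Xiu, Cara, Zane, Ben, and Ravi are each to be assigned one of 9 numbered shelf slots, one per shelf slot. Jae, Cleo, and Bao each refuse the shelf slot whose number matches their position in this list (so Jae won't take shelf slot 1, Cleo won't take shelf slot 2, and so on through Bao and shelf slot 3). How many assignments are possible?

256320

Let Aᵢ (for i ∈ {1, 2, 3}) be the placements that put person i in their forbidden shelf slot. Any j of these fix j positions, leaving (9−j)! ways to fill the rest, and there are C(3,j) ways to pick which j.
By inclusion–exclusion, the number of valid placements is Σ_{j=0}^{3} (−1)^j C(3,j)·(9−j)!.
Computing: 362880 − 120960 + 15120 − 720 = 256320.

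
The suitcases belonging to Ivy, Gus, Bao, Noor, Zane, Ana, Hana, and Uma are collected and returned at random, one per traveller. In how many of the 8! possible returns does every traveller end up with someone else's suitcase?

Count assignments avoiding every fixed point. For any j of the 8 travellers fixed to their own suitcase, the other 8−j can be arranged in (8−j)! ways.
By inclusion–exclusion this is Σ_{j=0}^{8} (−1)^j C(8,j)·(8−j)!.
Computing: 40320 − 40320 + 20160 − 6720 + 1680 − 336 + 56 − 8 + 1 = 14833.

14833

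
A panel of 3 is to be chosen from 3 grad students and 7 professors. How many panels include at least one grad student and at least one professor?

84

Unrestricted: C(10,3) = 120 ways to pick any 3 of the 10.
Subtract selections that omit an entire group: no grad students → C(7,3) = 35; no professors → C(3,3) = 1.
Both groups omitted at once is impossible, so 120 − 36 = 84.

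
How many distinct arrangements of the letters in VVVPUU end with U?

With the last slot taken by U, it remains to arrange the other 5 letters (VVVPU).
Those 5 letters have V appearing 3 times, giving (5)!/(3!) = 20.

20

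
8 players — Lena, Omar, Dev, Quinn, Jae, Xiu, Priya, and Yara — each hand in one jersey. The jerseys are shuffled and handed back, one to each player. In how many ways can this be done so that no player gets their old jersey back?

This is the derangement count D_8: permutations of 8 items with no fixed point.
By inclusion–exclusion this is Σ_{j=0}^{8} (−1)^j C(8,j)·(8−j)!.
Computing: 40320 − 40320 + 20160 − 6720 + 1680 − 336 + 56 − 8 + 1 = 14833.

14833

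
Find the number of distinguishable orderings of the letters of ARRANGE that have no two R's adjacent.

900

There are 7!/(2!·2!) = 1260 arrangements of ARRANGE in total.
If the two R's are adjacent, glue them into one block, leaving 6 items to arrange: (6)!/(2!) = 360 ways.
Hence 1260 − 360 = 900.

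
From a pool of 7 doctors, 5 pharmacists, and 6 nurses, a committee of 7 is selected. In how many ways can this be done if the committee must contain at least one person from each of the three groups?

Unrestricted: C(18,7) = 31824 ways to pick any 7 of the 18.
Selections missing a whole group: no doctors → C(11,7) = 330; no pharmacists → C(13,7) = 1716; no nurses → C(12,7) = 792.
Add back selections omitting two groups (i.e. drawn from a single group): C(7,7) + C(5,7) + C(6,7) = 1.
By inclusion–exclusion: 31824 − 2838 + 1 = 28987.

28987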